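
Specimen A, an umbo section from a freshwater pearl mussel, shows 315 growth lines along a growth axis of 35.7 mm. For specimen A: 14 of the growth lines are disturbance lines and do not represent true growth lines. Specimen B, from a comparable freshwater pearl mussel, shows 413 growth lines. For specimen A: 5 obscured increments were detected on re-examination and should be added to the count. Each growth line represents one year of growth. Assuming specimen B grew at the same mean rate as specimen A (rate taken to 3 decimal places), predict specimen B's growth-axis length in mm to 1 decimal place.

48.3 mm

Specimen A: after corrections the count is 315 − 14 + 5 = 306 growth lines.
A: Mean rate = 35.7 mm / 306 years ≈ 0.117 mm per year.
B's length ≈ 0.117 × 413 = 48.3 mm.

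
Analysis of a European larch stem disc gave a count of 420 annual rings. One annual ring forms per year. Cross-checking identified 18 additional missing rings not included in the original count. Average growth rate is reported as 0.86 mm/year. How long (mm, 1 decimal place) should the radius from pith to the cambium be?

376.7 mm

Correcting the raw count gives 420 + 18 = 438 true annual rings.
Predicted length = 0.86 mm/year × 438 years = 376.7 mm.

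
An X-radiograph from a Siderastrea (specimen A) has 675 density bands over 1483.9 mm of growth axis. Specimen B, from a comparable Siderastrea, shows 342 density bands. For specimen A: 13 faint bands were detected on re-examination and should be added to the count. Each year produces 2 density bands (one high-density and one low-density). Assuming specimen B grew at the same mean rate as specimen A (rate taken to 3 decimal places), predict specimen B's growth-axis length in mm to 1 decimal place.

737.7 mm

Specimen A: correcting the raw count gives 675 + 13 = 688 true density bands.
Specimen A: dividing by 2 density bands per year: 688 / 2 = 344 years.
A: Extension rate ≈ 1483.9 / 344 = 4.314 mm per year.
Specimen B: 342 density bands at 2 per year is 342 / 2 = 171 years. Length of B = 4.314 × 171 = 737.7 mm.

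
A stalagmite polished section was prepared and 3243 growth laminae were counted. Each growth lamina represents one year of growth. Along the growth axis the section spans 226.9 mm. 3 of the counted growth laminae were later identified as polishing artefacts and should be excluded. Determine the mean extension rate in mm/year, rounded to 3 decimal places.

After corrections the count is 3243 − 3 = 3240 growth laminae.
226.9 mm over 3240 years gives 226.9 / 3240 ≈ 0.070 mm/year.

0.070 mm/year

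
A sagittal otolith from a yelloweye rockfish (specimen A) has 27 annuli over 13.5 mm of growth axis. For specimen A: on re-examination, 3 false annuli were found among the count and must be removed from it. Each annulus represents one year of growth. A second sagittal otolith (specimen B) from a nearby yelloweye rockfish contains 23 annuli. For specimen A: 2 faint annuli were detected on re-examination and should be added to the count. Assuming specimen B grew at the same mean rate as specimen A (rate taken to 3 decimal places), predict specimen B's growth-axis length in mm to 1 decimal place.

Specimen A: correcting the raw count gives 27 − 3 + 2 = 26 true annuli.
A: Extension rate ≈ 13.5 / 26 = 0.519 mm/year.
For B, 0.519 mm/year × 23 years = 11.9 mm.

11.9 mm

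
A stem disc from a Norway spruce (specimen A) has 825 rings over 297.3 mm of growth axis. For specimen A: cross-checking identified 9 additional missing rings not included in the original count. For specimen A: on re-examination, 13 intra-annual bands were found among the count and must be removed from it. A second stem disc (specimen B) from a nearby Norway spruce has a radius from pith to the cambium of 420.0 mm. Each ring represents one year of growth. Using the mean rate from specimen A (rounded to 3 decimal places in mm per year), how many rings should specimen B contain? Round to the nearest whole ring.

1160 rings

Specimen A: correcting the raw count gives 825 − 13 + 9 = 821 true rings.
A: Extension rate ≈ 297.3 / 821 = 0.362 mm per year.
For B, 420.0 / 0.362 = 1160.22 years ≈ 1160 rings.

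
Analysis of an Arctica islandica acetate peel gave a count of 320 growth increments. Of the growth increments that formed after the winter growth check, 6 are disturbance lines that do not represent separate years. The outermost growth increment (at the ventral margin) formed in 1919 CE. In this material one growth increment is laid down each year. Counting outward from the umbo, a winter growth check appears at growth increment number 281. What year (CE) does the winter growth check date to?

1886 CE

Between growth increment 281 and the ventral margin there are 320 − 281 = 39 growth increments.
Removing the 6 false growth increments leaves 39 − 6 = 33 true growth increments beyond the winter growth check.
1919 − 33 = 1886 CE.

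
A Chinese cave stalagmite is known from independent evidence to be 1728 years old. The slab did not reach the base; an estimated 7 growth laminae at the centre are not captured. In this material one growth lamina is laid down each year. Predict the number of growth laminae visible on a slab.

One growth lamina per year gives 1728 growth laminae over 1728 years.
Subtracting the 7 growth laminae not captured gives 1728 − 7 = 1721 growth laminae in the record.

1721 growth laminae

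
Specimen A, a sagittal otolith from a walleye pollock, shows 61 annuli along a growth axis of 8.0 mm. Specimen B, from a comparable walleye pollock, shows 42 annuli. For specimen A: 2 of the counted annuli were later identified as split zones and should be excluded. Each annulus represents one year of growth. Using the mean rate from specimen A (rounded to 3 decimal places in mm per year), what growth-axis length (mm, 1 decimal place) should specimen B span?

Specimen A: adjusted count: 61 − 2 = 59 annuli.
A: 8.0 mm over 59 years gives 8.0 / 59 ≈ 0.136 mm per year.
B's length ≈ 0.136 × 42 = 5.7 mm.

5.7 mm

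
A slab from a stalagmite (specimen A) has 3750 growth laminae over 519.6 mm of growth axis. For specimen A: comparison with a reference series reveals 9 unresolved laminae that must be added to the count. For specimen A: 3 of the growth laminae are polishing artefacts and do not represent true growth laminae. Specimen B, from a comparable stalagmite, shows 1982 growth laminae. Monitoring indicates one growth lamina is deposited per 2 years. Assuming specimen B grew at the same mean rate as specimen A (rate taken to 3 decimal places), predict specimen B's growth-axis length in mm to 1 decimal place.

Specimen A: adjusted count: 3750 − 3 + 9 = 3756 growth laminae.
Specimen A: at 2 years per growth lamina, 3756 × 2 = 7512 years.
A: 519.6 mm over 7512 years gives 519.6 / 7512 ≈ 0.069 mm per year.
Specimen B: multiplying by 2 years per growth lamina: 1982 × 2 = 3964 years. Length of B = 0.069 × 3964 = 273.5 mm.

273.5 mm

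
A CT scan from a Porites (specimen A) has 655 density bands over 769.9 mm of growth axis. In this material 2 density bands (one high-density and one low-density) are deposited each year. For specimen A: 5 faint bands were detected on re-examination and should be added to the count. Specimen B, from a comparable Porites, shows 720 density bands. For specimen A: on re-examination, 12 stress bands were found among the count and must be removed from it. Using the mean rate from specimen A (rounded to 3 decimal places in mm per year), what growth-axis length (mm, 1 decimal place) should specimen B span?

Specimen A: adjusted count: 655 − 12 + 5 = 648 density bands.
Specimen A: with 2 density bands per year, 648 / 2 = 324 years.
A: Extension rate ≈ 769.9 / 324 = 2.376 mm/year.
Specimen B: with 2 density bands per year, 720 / 2 = 360 years. Length of B = 2.376 × 360 = 855.4 mm.

855.4 mm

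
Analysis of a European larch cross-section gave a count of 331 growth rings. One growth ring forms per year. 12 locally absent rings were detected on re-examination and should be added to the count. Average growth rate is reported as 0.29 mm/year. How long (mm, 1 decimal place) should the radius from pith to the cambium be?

99.5 mm

Adjusted count: 331 + 12 = 343 growth rings.
Predicted length = 0.29 mm/year × 343 years = 99.5 mm.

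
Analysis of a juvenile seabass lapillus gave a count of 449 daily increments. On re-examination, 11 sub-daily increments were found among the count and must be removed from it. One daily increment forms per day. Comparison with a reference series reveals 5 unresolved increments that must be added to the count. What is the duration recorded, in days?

Adjusted count: 449 − 11 + 5 = 443 daily increments.
At one daily increment per day, that is 443 days.

443 days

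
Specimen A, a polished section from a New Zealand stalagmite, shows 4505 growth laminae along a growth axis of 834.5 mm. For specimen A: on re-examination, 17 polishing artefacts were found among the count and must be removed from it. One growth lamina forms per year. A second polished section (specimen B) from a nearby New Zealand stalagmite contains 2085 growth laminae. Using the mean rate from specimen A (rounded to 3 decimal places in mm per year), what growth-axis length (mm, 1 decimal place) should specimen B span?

Specimen A: true growth lamina count = 4505 − 17 = 4488.
A: 834.5 mm over 4488 years gives 834.5 / 4488 ≈ 0.186 mm per year.
B's length ≈ 0.186 × 2085 = 387.8 mm.

387.8 mm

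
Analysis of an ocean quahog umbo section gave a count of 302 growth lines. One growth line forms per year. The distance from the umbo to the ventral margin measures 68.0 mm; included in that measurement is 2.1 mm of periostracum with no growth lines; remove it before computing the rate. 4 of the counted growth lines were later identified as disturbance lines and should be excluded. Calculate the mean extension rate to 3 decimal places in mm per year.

0.221 mm per year

Adjusted count: 302 − 4 = 298 growth lines.
Removing the 2.1 mm offcut leaves 68.0 − 2.1 = 65.9 mm.
65.9 mm over 298 years gives 65.9 / 298 ≈ 0.221 mm per year.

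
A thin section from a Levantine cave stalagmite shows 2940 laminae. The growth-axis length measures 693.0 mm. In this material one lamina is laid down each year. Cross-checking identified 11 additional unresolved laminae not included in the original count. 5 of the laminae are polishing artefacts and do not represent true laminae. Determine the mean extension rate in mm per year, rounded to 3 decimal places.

0.235 mm per year

True lamina count = 2940 − 5 + 11 = 2946.
Extension rate ≈ 693.0 / 2946 = 0.235 mm per year.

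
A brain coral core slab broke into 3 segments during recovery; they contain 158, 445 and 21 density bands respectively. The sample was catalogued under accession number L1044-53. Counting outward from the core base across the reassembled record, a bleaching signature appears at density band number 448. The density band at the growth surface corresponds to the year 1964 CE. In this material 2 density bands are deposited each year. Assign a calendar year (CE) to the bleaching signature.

1876 CE

Total density bands = 158 + 445 + 21 = 624.
Between density band 448 and the growth surface there are 624 − 448 = 176 density bands.
Dividing by 2 density bands per year: 176 / 2 = 88 years.
The density band at the growth surface is 1964 CE, so the bleaching signature dates to 1964 − 88 = 1876 CE.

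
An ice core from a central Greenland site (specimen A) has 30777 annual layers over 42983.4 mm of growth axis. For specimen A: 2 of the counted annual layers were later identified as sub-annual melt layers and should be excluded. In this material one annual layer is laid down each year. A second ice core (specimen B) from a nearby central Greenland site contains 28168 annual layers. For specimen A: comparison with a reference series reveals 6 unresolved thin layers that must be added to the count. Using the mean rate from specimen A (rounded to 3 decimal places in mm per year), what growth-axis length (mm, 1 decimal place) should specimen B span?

39322.5 mm

Specimen A: correcting the raw count gives 30777 − 2 + 6 = 30781 true annual layers.
A: Mean rate = 42983.4 mm / 30781 years ≈ 1.396 mm/yr.
B's length ≈ 1.396 × 28168 = 39322.5 mm.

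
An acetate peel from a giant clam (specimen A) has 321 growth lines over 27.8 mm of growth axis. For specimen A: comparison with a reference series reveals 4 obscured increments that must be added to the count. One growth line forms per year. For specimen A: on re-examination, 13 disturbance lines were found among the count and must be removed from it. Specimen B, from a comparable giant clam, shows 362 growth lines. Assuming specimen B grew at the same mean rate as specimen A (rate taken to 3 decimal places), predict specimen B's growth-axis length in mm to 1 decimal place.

Specimen A: after corrections the count is 321 − 13 + 4 = 312 growth lines.
A: Mean rate = 27.8 mm / 312 years ≈ 0.089 mm/year.
For B, 0.089 mm/year × 362 years = 32.2 mm.

32.2 mm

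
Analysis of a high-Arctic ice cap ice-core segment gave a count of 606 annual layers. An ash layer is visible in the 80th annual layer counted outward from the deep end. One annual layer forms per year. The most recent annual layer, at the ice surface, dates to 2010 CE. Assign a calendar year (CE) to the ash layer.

1484 CE

The ash layer sits at annual layer 80 from the deep end, so 606 − 80 = 526 annual layers formed after it.
Counting back 526 years from 2010 CE places the ash layer in 2010 − 526 = 1484 CE.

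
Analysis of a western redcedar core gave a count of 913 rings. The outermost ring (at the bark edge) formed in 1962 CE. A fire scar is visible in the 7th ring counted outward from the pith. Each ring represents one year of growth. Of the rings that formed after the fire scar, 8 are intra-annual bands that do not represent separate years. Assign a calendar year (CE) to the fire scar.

The fire scar sits at ring 7 from the pith, so 913 − 7 = 906 rings formed after it.
906 − 8 false = 898 true rings after the fire scar.
1962 − 898 = 1064 CE.

1064 CE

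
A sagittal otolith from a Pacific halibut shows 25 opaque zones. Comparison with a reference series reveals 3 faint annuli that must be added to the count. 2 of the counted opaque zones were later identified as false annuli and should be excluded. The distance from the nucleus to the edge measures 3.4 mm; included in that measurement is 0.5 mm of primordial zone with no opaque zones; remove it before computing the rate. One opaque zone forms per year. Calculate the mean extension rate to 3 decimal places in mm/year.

0.112 mm/year

Correcting the raw count gives 25 − 2 + 3 = 26 true opaque zones.
Net length = 3.4 − 0.5 = 2.9 mm.
Mean rate = 2.9 mm / 26 years ≈ 0.112 mm/year.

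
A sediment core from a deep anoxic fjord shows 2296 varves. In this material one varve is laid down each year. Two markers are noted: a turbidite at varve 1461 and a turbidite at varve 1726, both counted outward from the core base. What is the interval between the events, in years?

1726 − 1461 = 265 varves lie between the two events.
One varve per year makes the interval 265 years.

265 years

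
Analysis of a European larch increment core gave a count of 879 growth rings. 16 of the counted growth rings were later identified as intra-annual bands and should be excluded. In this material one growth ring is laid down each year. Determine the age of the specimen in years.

863 years

True growth ring count = 879 − 16 = 863.
One growth ring per year makes the duration 863 years.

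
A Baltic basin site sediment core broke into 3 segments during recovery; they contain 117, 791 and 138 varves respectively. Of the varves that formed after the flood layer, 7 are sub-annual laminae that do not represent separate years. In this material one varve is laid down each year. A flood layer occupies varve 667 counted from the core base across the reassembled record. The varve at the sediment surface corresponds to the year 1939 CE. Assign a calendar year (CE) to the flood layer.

Total varves = 117 + 791 + 138 = 1046.
The flood layer sits at varve 667 from the core base, so 1046 − 667 = 379 varves formed after it.
379 − 7 false = 372 true varves after the flood layer.
1939 − 372 = 1567 CE.

1567 CE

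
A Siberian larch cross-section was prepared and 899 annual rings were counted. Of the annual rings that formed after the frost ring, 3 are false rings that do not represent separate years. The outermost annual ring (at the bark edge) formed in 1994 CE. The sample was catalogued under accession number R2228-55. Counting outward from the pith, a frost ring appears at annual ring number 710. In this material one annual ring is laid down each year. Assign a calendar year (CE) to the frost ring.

899 − 710 = 189 annual rings lie beyond the frost ring toward the bark edge.
189 − 3 false = 186 true annual rings after the frost ring.
The annual ring at the bark edge is 1994 CE, so the frost ring dates to 1994 − 186 = 1808 CE.

1808 CE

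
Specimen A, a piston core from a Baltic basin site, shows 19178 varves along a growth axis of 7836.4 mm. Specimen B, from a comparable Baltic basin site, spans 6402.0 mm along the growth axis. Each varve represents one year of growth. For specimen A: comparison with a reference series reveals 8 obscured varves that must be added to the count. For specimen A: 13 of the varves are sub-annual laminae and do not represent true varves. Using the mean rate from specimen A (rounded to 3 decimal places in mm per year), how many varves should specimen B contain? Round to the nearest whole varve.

15653 varves

Specimen A: adjusted count: 19178 − 13 + 8 = 19173 varves.
A: Mean rate = 7836.4 mm / 19173 years ≈ 0.409 mm/year.
B spans 6402.0 / 0.409 = 15652.81 years ≈ 15653 varves.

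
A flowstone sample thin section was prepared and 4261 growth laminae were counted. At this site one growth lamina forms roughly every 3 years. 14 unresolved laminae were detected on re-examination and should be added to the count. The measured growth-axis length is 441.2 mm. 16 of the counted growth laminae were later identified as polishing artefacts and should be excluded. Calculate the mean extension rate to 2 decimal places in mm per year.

0.03 mm per year

Adjusted count: 4261 − 16 + 14 = 4259 growth laminae.
At 3 years per growth lamina, 4259 × 3 = 12777 years.
Extension rate ≈ 441.2 / 12777 = 0.03 mm per year.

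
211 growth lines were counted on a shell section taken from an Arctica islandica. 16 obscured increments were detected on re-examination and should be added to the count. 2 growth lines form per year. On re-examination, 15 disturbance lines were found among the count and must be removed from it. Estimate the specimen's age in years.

106 years

True growth line count = 211 − 15 + 16 = 212.
With 2 growth lines per year, 212 / 2 = 106 years.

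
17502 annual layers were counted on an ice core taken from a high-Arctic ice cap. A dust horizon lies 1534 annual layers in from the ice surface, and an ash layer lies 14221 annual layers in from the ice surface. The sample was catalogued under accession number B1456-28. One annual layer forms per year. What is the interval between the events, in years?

14221 − 1534 = 12687 annual layers lie between the two events.
One annual layer per year makes the interval 12687 years.

12687 years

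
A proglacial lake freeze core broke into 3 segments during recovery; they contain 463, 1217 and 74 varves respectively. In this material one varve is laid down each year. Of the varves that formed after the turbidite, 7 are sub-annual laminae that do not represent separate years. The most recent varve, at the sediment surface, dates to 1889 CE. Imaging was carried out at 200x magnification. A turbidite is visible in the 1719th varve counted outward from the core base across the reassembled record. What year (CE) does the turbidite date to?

1861 CE

Total varves = 463 + 1217 + 74 = 1754.
Between varve 1719 and the sediment surface there are 1754 − 1719 = 35 varves.
Excluding 7 false varves: 35 − 7 = 28.
1889 − 28 = 1861 CE.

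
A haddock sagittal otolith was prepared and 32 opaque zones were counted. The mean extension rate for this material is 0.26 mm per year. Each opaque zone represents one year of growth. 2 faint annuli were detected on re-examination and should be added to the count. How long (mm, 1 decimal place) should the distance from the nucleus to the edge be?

After corrections the count is 32 + 2 = 34 opaque zones.
Length ≈ 0.26 × 34 = 8.8 mm.

8.8 mm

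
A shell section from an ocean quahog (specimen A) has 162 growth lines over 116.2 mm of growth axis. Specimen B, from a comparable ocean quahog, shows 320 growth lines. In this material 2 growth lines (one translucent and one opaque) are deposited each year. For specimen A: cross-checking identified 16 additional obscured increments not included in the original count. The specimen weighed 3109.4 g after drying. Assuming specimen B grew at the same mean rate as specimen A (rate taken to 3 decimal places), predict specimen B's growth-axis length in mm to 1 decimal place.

209.0 mm

Specimen A: correcting the raw count gives 162 + 16 = 178 true growth lines.
Specimen A: 178 growth lines at 2 per year is 178 / 2 = 89 years.
A: Mean rate = 116.2 mm / 89 years ≈ 1.306 mm/yr.
Specimen B: with 2 growth lines per year, 320 / 2 = 160 years. Length of B = 1.306 × 160 = 209.0 mm.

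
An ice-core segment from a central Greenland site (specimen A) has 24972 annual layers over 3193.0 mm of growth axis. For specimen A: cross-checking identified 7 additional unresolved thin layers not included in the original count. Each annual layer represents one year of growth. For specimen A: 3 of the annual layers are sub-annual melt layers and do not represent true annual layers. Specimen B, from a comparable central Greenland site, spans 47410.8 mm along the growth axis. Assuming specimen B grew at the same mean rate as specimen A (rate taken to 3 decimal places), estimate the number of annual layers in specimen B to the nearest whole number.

Specimen A: adjusted count: 24972 − 3 + 7 = 24976 annual layers.
A: Mean rate = 3193.0 mm / 24976 years ≈ 0.128 mm per year.
For B, 47410.8 / 0.128 = 370396.88 years ≈ 370397 annual layers.

370397 annual layers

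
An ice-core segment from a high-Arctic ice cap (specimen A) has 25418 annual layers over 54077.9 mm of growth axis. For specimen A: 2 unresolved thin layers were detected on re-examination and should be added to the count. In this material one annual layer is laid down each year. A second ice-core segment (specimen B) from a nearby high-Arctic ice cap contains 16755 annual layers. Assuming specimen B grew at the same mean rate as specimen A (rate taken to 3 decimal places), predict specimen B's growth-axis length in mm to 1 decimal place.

Specimen A: after corrections the count is 25418 + 2 = 25420 annual layers.
A: Extension rate ≈ 54077.9 / 25420 = 2.127 mm/yr.
Length of B = 2.127 × 16755 = 35637.9 mm.

35637.9 mm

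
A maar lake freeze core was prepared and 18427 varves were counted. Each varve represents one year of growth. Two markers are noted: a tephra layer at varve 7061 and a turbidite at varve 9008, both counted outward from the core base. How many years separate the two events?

9008 − 7061 = 1947 varves lie between the two events.
That is 1947 years at one varve per year.

1947 years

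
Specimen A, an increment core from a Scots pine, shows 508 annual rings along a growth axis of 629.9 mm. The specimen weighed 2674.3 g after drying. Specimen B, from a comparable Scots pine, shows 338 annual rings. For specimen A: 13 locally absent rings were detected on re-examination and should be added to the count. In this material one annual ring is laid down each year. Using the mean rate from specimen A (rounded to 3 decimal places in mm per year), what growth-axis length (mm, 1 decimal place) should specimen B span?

408.6 mm

Specimen A: correcting the raw count gives 508 + 13 = 521 true annual rings.
A: Extension rate ≈ 629.9 / 521 = 1.209 mm per year.
For B, 1.209 mm/year × 338 years = 408.6 mm.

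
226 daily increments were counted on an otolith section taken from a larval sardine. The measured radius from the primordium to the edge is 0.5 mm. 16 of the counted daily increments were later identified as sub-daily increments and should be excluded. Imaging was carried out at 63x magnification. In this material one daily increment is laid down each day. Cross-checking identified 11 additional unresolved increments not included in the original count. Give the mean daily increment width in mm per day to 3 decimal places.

0.002 mm per day

Adjusted count: 226 − 16 + 11 = 221 daily increments.
Mean rate = 0.5 mm / 221 days ≈ 0.002 mm per day.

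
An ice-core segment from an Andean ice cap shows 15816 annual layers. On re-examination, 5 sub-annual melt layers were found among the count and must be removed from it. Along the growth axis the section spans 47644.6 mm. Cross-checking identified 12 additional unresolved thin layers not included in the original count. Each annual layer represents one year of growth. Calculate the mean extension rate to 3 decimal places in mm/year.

Adjusted count: 15816 − 5 + 12 = 15823 annual layers.
Extension rate ≈ 47644.6 / 15823 = 3.011 mm/year.

3.011 mm/year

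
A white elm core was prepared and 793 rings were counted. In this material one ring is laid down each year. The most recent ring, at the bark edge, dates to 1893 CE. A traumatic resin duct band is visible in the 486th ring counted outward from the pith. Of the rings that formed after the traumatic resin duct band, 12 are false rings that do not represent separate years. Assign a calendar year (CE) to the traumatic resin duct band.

1598 CE

793 − 486 = 307 rings lie beyond the traumatic resin duct band toward the bark edge.
Excluding 12 false rings: 307 − 12 = 295.
The ring at the bark edge is 1893 CE, so the traumatic resin duct band dates to 1893 − 295 = 1598 CE.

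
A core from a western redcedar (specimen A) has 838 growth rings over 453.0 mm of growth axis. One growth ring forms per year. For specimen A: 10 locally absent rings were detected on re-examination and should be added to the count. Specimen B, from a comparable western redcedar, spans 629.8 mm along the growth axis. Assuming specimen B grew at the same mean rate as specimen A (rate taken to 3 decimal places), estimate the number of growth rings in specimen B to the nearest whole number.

1179 growth rings

Specimen A: true growth ring count = 838 + 10 = 848.
A: Mean rate = 453.0 mm / 848 years ≈ 0.534 mm per year.
B spans 629.8 / 0.534 = 1179.40 years ≈ 1179 growth rings.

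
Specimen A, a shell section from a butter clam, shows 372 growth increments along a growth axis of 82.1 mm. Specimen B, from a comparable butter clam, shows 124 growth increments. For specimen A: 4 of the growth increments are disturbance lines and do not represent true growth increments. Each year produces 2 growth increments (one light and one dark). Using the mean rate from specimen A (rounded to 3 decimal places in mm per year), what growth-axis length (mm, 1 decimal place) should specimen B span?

27.7 mm

Specimen A: correcting the raw count gives 372 − 4 = 368 true growth increments.
Specimen A: with 2 growth increments per year, 368 / 2 = 184 years.
A: Mean rate = 82.1 mm / 184 years ≈ 0.446 mm/yr.
Specimen B: with 2 growth increments per year, 124 / 2 = 62 years. For B, 0.446 mm/year × 62 years = 27.7 mm.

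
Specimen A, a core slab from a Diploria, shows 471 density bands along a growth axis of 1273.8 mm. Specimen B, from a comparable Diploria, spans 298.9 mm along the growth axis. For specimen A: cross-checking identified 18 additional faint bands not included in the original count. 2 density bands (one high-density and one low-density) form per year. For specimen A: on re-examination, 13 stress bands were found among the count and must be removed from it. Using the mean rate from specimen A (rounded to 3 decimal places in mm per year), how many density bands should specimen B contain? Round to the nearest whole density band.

112 density bands

Specimen A: true density band count = 471 − 13 + 18 = 476.
Specimen A: 476 density bands at 2 per year is 476 / 2 = 238 years.
A: 1273.8 mm over 238 years gives 1273.8 / 238 ≈ 5.352 mm/year.
For B, 298.9 / 5.352 = 55.85 years; at 2 density bands per year that is 55.85 × 2 ≈ 112 density bands.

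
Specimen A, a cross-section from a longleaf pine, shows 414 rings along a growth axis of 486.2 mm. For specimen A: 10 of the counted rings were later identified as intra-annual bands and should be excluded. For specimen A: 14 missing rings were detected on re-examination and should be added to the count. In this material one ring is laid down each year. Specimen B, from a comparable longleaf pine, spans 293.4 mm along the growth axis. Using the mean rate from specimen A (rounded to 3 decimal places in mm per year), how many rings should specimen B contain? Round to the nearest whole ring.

Specimen A: after corrections the count is 414 − 10 + 14 = 418 rings.
A: Extension rate ≈ 486.2 / 418 = 1.163 mm/yr.
Specimen B: 293.4 mm / 1.163 mm per year = 252.28 years ≈ 252 rings.

252 rings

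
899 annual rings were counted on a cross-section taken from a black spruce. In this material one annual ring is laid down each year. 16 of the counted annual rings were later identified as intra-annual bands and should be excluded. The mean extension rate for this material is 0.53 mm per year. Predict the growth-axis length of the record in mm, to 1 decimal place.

Adjusted count: 899 − 16 = 883 annual rings.
883 years at 0.53 mm/year gives 0.53 × 883 = 468.0 mm.

468.0 mm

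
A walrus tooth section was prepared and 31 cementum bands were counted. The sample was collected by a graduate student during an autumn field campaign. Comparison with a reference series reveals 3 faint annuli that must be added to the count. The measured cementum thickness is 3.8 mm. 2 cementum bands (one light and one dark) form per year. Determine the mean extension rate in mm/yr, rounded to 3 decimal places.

0.224 mm/yr

Correcting the raw count gives 31 + 3 = 34 true cementum bands.
Dividing by 2 cementum bands per year: 34 / 2 = 17 years.
Extension rate ≈ 3.8 / 17 = 0.224 mm/yr.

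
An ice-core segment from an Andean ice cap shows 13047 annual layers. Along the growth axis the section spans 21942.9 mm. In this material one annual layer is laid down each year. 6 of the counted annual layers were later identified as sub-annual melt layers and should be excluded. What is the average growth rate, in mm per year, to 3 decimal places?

1.683 mm per year

True annual layer count = 13047 − 6 = 13041.
Extension rate ≈ 21942.9 / 13041 = 1.683 mm per year.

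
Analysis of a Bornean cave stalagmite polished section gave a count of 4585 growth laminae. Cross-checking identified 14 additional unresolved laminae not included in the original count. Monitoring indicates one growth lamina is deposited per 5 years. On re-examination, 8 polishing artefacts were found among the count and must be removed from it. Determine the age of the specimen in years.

22955 years

Adjusted count: 4585 − 8 + 14 = 4591 growth laminae.
Multiplying by 5 years per growth lamina: 4591 × 5 = 22955 years.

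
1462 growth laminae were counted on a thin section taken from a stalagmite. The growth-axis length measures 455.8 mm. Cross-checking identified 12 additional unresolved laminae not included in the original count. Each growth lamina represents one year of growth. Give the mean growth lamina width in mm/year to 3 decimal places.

0.309 mm/year

True growth lamina count = 1462 + 12 = 1474.
Extension rate ≈ 455.8 / 1474 = 0.309 mm/year.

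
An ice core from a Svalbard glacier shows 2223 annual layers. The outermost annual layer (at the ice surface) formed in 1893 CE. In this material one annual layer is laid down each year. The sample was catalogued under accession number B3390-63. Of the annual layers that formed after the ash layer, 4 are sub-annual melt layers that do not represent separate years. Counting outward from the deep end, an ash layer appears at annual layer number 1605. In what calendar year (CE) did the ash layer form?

1279 CE

The ash layer sits at annual layer 1605 from the deep end, so 2223 − 1605 = 618 annual layers formed after it.
Excluding 4 false annual layers: 618 − 4 = 614.
The annual layer at the ice surface is 1893 CE, so the ash layer dates to 1893 − 614 = 1279 CE.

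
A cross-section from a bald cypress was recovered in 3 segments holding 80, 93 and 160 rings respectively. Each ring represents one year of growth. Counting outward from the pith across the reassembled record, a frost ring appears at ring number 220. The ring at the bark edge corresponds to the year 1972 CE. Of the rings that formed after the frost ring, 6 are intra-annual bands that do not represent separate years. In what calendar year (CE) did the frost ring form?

1865 CE

Total rings = 80 + 93 + 160 = 333.
Between ring 220 and the bark edge there are 333 − 220 = 113 rings.
113 − 6 false = 107 true rings after the frost ring.
The ring at the bark edge is 1972 CE, so the frost ring dates to 1972 − 107 = 1865 CE.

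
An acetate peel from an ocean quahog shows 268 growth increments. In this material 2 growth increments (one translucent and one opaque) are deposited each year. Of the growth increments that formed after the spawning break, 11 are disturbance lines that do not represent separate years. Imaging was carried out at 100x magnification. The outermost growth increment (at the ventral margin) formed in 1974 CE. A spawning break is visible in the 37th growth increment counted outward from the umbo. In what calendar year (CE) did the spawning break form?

Between growth increment 37 and the ventral margin there are 268 − 37 = 231 growth increments.
Removing the 11 false growth increments leaves 231 − 11 = 220 true growth increments beyond the spawning break.
220 growth increments at 2 per year is 220 / 2 = 110 years.
1974 − 110 = 1864 CE.

1864 CE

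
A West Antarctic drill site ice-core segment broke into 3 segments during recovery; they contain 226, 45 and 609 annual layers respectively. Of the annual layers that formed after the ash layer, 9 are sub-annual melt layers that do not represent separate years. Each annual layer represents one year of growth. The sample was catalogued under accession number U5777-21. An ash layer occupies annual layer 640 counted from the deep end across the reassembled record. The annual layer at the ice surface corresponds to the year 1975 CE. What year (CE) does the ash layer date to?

Total annual layers = 226 + 45 + 609 = 880.
880 − 640 = 240 annual layers lie beyond the ash layer toward the ice surface.
240 − 9 false = 231 true annual layers after the ash layer.
Counting back 231 years from 1975 CE places the ash layer in 1975 − 231 = 1744 CE.

1744 CE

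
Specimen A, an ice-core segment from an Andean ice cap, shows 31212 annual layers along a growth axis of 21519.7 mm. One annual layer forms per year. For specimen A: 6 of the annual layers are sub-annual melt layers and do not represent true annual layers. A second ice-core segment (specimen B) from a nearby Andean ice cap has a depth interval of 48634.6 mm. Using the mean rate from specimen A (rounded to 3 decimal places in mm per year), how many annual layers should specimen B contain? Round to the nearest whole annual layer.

Specimen A: true annual layer count = 31212 − 6 = 31206.
A: Mean rate = 21519.7 mm / 31206 years ≈ 0.690 mm/year.
B spans 48634.6 / 0.690 = 70484.93 years ≈ 70485 annual layers.

70485 annual layers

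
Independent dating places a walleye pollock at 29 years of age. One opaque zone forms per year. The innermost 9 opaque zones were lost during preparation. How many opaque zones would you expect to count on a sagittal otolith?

20 opaque zones

Expected opaque zones over 29 years: 29.
Subtracting the 9 opaque zones not captured gives 29 − 9 = 20 opaque zones in the record.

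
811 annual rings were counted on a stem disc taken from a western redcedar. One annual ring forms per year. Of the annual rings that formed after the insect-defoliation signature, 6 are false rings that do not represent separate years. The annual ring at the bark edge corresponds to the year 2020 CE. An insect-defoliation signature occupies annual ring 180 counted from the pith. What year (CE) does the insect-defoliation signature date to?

1395 CE

The insect-defoliation signature sits at annual ring 180 from the pith, so 811 − 180 = 631 annual rings formed after it.
Excluding 6 false annual rings: 631 − 6 = 625.
The annual ring at the bark edge is 2020 CE, so the insect-defoliation signature dates to 2020 − 625 = 1395 CE.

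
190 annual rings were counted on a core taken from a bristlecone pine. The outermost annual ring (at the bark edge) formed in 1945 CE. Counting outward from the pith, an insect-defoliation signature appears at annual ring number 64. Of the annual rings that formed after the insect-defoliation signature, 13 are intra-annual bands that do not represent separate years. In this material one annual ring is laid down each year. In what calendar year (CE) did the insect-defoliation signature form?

1832 CE

190 − 64 = 126 annual rings lie beyond the insect-defoliation signature toward the bark edge.
Excluding 13 false annual rings: 126 − 13 = 113.
Counting back 113 years from 1945 CE places the insect-defoliation signature in 1945 − 113 = 1832 CE.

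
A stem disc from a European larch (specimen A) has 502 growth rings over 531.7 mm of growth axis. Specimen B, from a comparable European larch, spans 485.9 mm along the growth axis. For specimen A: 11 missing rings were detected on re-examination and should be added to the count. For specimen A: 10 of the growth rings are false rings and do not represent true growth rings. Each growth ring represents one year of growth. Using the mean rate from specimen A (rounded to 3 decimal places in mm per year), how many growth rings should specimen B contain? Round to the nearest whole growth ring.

460 growth rings

Specimen A: adjusted count: 502 − 10 + 11 = 503 growth rings.
A: Mean rate = 531.7 mm / 503 years ≈ 1.057 mm per year.
B spans 485.9 / 1.057 = 459.70 years ≈ 460 growth rings.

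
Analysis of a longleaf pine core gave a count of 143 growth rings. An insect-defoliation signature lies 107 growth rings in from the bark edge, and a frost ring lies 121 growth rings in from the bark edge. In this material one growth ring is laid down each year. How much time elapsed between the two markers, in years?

121 − 107 = 14 growth rings lie between the two events.
One growth ring per year makes the interval 14 years.

14 yr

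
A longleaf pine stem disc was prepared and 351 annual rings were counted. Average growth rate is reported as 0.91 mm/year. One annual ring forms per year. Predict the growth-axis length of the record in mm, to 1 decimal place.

319.4 mm

The record spans 351 years at 0.91 mm per year.
Predicted length = 0.91 mm/year × 351 years = 319.4 mm.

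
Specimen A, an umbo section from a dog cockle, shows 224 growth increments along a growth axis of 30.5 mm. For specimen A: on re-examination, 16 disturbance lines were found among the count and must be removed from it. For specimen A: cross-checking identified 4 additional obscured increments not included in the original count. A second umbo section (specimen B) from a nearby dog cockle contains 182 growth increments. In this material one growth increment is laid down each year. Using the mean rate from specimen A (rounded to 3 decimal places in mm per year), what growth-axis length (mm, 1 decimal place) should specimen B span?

26.2 mm

Specimen A: after corrections the count is 224 − 16 + 4 = 212 growth increments.
A: 30.5 mm over 212 years gives 30.5 / 212 ≈ 0.144 mm/yr.
B's length ≈ 0.144 × 182 = 26.2 mm.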